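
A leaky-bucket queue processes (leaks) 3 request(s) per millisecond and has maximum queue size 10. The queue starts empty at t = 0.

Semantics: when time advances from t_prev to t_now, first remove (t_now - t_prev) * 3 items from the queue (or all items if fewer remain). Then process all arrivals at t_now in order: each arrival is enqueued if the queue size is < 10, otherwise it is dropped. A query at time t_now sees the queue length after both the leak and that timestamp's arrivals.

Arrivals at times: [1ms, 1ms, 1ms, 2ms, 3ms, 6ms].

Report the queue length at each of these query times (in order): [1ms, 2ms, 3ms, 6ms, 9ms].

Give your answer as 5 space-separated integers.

Answer: 3 1 1 1 0

Derivation:
Queue lengths at query times:
  query t=1ms: backlog = 3
  query t=2ms: backlog = 1
  query t=3ms: backlog = 1
  query t=6ms: backlog = 1
  query t=9ms: backlog = 0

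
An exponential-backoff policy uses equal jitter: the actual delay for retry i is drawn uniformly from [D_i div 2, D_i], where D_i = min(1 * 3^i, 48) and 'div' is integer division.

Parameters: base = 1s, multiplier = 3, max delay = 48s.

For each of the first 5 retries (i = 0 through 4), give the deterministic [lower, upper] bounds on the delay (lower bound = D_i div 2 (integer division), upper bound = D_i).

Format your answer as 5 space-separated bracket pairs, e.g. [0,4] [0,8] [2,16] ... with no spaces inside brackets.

Answer: [0,1] [1,3] [4,9] [13,27] [24,48]

Derivation:
Computing bounds per retry:
  i=0: D_i=min(1*3^0,48)=1, bounds=[0,1]
  i=1: D_i=min(1*3^1,48)=3, bounds=[1,3]
  i=2: D_i=min(1*3^2,48)=9, bounds=[4,9]
  i=3: D_i=min(1*3^3,48)=27, bounds=[13,27]
  i=4: D_i=min(1*3^4,48)=48, bounds=[24,48]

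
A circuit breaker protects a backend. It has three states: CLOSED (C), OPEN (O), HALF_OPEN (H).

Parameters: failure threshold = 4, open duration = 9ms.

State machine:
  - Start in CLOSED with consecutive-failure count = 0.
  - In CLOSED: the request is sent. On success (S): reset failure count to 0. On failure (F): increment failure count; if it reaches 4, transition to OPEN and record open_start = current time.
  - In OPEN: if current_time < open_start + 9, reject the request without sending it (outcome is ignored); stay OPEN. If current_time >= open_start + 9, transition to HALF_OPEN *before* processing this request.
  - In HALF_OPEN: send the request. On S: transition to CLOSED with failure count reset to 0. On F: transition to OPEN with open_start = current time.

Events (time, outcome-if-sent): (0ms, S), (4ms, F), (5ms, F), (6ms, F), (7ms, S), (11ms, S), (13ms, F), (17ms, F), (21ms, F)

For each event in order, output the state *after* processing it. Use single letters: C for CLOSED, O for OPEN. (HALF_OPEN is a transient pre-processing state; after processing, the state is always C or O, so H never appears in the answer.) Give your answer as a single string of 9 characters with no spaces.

Answer: CCCCCCCCC

Derivation:
State after each event:
  event#1 t=0ms outcome=S: state=CLOSED
  event#2 t=4ms outcome=F: state=CLOSED
  event#3 t=5ms outcome=F: state=CLOSED
  event#4 t=6ms outcome=F: state=CLOSED
  event#5 t=7ms outcome=S: state=CLOSED
  event#6 t=11ms outcome=S: state=CLOSED
  event#7 t=13ms outcome=F: state=CLOSED
  event#8 t=17ms outcome=F: state=CLOSED
  event#9 t=21ms outcome=F: state=CLOSED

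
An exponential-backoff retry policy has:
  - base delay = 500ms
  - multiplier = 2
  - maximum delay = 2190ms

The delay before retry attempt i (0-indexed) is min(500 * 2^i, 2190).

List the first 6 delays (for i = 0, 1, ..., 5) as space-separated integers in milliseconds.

Answer: 500 1000 2000 2190 2190 2190

Derivation:
Computing each delay:
  i=0: min(500*2^0, 2190) = 500
  i=1: min(500*2^1, 2190) = 1000
  i=2: min(500*2^2, 2190) = 2000
  i=3: min(500*2^3, 2190) = 2190
  i=4: min(500*2^4, 2190) = 2190
  i=5: min(500*2^5, 2190) = 2190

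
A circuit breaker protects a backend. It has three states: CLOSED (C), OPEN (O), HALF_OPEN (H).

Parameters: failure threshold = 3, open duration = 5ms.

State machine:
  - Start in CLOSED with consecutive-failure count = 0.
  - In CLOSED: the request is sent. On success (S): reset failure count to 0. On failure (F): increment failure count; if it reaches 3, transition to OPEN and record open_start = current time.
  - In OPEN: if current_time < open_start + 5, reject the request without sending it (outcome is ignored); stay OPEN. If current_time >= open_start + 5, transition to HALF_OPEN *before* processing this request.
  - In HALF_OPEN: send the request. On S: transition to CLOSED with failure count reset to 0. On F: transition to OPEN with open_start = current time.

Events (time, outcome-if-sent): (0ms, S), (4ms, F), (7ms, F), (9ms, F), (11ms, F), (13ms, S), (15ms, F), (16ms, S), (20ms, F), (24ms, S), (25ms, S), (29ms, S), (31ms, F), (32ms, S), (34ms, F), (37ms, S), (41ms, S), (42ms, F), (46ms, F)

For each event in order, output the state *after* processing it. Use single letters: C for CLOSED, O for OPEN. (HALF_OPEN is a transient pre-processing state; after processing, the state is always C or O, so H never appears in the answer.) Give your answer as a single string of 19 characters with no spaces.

Answer: CCCOOOOOOOCCCCCCCCC

Derivation:
State after each event:
  event#1 t=0ms outcome=S: state=CLOSED
  event#2 t=4ms outcome=F: state=CLOSED
  event#3 t=7ms outcome=F: state=CLOSED
  event#4 t=9ms outcome=F: state=OPEN
  event#5 t=11ms outcome=F: state=OPEN
  event#6 t=13ms outcome=S: state=OPEN
  event#7 t=15ms outcome=F: state=OPEN
  event#8 t=16ms outcome=S: state=OPEN
  event#9 t=20ms outcome=F: state=OPEN
  event#10 t=24ms outcome=S: state=OPEN
  event#11 t=25ms outcome=S: state=CLOSED
  event#12 t=29ms outcome=S: state=CLOSED
  event#13 t=31ms outcome=F: state=CLOSED
  event#14 t=32ms outcome=S: state=CLOSED
  event#15 t=34ms outcome=F: state=CLOSED
  event#16 t=37ms outcome=S: state=CLOSED
  event#17 t=41ms outcome=S: state=CLOSED
  event#18 t=42ms outcome=F: state=CLOSED
  event#19 t=46ms outcome=F: state=CLOSED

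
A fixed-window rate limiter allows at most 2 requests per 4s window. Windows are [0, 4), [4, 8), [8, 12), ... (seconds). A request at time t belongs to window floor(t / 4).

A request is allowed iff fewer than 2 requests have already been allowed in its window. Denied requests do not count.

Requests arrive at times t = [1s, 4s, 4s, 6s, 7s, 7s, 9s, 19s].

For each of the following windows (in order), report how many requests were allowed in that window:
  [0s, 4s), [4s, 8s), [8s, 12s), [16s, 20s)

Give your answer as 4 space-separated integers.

Processing requests:
  req#1 t=1s (window 0): ALLOW
  req#2 t=4s (window 1): ALLOW
  req#3 t=4s (window 1): ALLOW
  req#4 t=6s (window 1): DENY
  req#5 t=7s (window 1): DENY
  req#6 t=7s (window 1): DENY
  req#7 t=9s (window 2): ALLOW
  req#8 t=19s (window 4): ALLOW

Allowed counts by window: 1 2 1 1

Answer: 1 2 1 1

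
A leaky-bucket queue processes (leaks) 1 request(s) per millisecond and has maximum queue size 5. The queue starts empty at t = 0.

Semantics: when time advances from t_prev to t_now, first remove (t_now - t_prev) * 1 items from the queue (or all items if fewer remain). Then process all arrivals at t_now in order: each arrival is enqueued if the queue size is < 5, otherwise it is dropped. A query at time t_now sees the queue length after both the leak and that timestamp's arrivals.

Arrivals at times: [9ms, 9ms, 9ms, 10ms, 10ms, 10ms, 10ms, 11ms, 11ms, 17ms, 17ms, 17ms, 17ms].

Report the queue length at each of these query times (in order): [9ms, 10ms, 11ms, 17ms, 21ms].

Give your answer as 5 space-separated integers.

Answer: 3 5 5 4 0

Derivation:
Queue lengths at query times:
  query t=9ms: backlog = 3
  query t=10ms: backlog = 5
  query t=11ms: backlog = 5
  query t=17ms: backlog = 4
  query t=21ms: backlog = 0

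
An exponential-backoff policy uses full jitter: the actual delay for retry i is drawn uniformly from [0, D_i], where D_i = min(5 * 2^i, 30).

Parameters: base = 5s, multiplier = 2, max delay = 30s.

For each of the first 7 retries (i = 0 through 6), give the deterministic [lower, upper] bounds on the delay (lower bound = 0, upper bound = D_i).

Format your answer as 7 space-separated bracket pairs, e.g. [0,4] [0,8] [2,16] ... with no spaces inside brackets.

Computing bounds per retry:
  i=0: D_i=min(5*2^0,30)=5, bounds=[0,5]
  i=1: D_i=min(5*2^1,30)=10, bounds=[0,10]
  i=2: D_i=min(5*2^2,30)=20, bounds=[0,20]
  i=3: D_i=min(5*2^3,30)=30, bounds=[0,30]
  i=4: D_i=min(5*2^4,30)=30, bounds=[0,30]
  i=5: D_i=min(5*2^5,30)=30, bounds=[0,30]
  i=6: D_i=min(5*2^6,30)=30, bounds=[0,30]

Answer: [0,5] [0,10] [0,20] [0,30] [0,30] [0,30] [0,30]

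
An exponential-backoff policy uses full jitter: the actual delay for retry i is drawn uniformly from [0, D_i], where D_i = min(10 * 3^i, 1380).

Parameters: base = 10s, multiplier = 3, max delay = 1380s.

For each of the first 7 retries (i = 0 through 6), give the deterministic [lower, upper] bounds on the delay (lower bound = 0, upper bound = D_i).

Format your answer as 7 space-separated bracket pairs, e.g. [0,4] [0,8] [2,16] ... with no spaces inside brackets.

Answer: [0,10] [0,30] [0,90] [0,270] [0,810] [0,1380] [0,1380]

Derivation:
Computing bounds per retry:
  i=0: D_i=min(10*3^0,1380)=10, bounds=[0,10]
  i=1: D_i=min(10*3^1,1380)=30, bounds=[0,30]
  i=2: D_i=min(10*3^2,1380)=90, bounds=[0,90]
  i=3: D_i=min(10*3^3,1380)=270, bounds=[0,270]
  i=4: D_i=min(10*3^4,1380)=810, bounds=[0,810]
  i=5: D_i=min(10*3^5,1380)=1380, bounds=[0,1380]
  i=6: D_i=min(10*3^6,1380)=1380, bounds=[0,1380]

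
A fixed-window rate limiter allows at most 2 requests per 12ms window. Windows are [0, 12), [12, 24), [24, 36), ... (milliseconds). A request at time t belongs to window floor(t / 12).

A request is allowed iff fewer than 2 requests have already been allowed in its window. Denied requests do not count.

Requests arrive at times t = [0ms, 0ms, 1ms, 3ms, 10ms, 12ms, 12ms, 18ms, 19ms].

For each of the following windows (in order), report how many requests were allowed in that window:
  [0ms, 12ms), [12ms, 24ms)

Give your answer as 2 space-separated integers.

Processing requests:
  req#1 t=0ms (window 0): ALLOW
  req#2 t=0ms (window 0): ALLOW
  req#3 t=1ms (window 0): DENY
  req#4 t=3ms (window 0): DENY
  req#5 t=10ms (window 0): DENY
  req#6 t=12ms (window 1): ALLOW
  req#7 t=12ms (window 1): ALLOW
  req#8 t=18ms (window 1): DENY
  req#9 t=19ms (window 1): DENY

Allowed counts by window: 2 2

Answer: 2 2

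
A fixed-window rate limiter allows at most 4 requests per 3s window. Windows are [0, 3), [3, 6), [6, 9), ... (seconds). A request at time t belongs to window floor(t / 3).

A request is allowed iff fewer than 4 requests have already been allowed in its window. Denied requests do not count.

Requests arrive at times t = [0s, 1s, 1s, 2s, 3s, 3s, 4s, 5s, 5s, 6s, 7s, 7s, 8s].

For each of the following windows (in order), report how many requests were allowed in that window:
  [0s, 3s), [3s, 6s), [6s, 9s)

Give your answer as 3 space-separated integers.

Processing requests:
  req#1 t=0s (window 0): ALLOW
  req#2 t=1s (window 0): ALLOW
  req#3 t=1s (window 0): ALLOW
  req#4 t=2s (window 0): ALLOW
  req#5 t=3s (window 1): ALLOW
  req#6 t=3s (window 1): ALLOW
  req#7 t=4s (window 1): ALLOW
  req#8 t=5s (window 1): ALLOW
  req#9 t=5s (window 1): DENY
  req#10 t=6s (window 2): ALLOW
  req#11 t=7s (window 2): ALLOW
  req#12 t=7s (window 2): ALLOW
  req#13 t=8s (window 2): ALLOW

Allowed counts by window: 4 4 4

Answer: 4 4 4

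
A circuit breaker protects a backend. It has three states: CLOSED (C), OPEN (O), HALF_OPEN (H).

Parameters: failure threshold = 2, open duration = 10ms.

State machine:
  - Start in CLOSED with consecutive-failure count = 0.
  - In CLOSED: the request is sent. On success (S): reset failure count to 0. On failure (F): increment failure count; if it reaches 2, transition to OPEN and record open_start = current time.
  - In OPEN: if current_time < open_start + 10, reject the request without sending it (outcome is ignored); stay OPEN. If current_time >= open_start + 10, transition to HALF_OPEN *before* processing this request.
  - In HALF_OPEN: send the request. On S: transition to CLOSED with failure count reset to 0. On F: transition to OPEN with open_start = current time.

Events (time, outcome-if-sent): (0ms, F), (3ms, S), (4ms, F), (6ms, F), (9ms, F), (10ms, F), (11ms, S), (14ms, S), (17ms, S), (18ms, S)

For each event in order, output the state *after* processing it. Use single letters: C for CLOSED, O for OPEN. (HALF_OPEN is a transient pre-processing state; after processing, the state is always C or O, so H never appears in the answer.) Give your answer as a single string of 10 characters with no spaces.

State after each event:
  event#1 t=0ms outcome=F: state=CLOSED
  event#2 t=3ms outcome=S: state=CLOSED
  event#3 t=4ms outcome=F: state=CLOSED
  event#4 t=6ms outcome=F: state=OPEN
  event#5 t=9ms outcome=F: state=OPEN
  event#6 t=10ms outcome=F: state=OPEN
  event#7 t=11ms outcome=S: state=OPEN
  event#8 t=14ms outcome=S: state=OPEN
  event#9 t=17ms outcome=S: state=CLOSED
  event#10 t=18ms outcome=S: state=CLOSED

Answer: CCCOOOOOCC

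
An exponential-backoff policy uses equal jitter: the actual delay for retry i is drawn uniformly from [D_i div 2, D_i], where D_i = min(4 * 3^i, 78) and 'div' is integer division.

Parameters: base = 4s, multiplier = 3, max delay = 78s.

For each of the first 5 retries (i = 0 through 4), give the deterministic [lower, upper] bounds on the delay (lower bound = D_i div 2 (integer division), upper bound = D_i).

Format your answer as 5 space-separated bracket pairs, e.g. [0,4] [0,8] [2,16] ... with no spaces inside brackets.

Computing bounds per retry:
  i=0: D_i=min(4*3^0,78)=4, bounds=[2,4]
  i=1: D_i=min(4*3^1,78)=12, bounds=[6,12]
  i=2: D_i=min(4*3^2,78)=36, bounds=[18,36]
  i=3: D_i=min(4*3^3,78)=78, bounds=[39,78]
  i=4: D_i=min(4*3^4,78)=78, bounds=[39,78]

Answer: [2,4] [6,12] [18,36] [39,78] [39,78]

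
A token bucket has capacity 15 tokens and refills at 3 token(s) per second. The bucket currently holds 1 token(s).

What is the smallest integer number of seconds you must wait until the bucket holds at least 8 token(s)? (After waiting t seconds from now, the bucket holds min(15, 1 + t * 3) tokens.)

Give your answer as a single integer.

Answer: 3

Derivation:
Need 1 + t * 3 >= 8, so t >= 7/3.
Smallest integer t = ceil(7/3) = 3.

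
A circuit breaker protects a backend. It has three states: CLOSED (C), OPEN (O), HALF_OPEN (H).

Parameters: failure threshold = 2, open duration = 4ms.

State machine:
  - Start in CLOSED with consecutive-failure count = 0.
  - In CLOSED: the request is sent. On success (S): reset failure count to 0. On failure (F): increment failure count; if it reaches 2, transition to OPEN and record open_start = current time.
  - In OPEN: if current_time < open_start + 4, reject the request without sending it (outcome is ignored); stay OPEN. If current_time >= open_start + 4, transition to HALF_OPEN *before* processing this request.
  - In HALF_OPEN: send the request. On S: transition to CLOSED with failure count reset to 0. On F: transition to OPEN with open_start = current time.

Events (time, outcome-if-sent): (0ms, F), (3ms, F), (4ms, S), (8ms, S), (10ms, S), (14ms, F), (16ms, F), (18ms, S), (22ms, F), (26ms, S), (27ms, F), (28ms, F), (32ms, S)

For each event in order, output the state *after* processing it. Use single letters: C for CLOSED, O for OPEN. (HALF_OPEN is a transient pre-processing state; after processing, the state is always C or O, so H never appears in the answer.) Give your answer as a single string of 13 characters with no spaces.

Answer: COOCCCOOOCCOC

Derivation:
State after each event:
  event#1 t=0ms outcome=F: state=CLOSED
  event#2 t=3ms outcome=F: state=OPEN
  event#3 t=4ms outcome=S: state=OPEN
  event#4 t=8ms outcome=S: state=CLOSED
  event#5 t=10ms outcome=S: state=CLOSED
  event#6 t=14ms outcome=F: state=CLOSED
  event#7 t=16ms outcome=F: state=OPEN
  event#8 t=18ms outcome=S: state=OPEN
  event#9 t=22ms outcome=F: state=OPEN
  event#10 t=26ms outcome=S: state=CLOSED
  event#11 t=27ms outcome=F: state=CLOSED
  event#12 t=28ms outcome=F: state=OPEN
  event#13 t=32ms outcome=S: state=CLOSED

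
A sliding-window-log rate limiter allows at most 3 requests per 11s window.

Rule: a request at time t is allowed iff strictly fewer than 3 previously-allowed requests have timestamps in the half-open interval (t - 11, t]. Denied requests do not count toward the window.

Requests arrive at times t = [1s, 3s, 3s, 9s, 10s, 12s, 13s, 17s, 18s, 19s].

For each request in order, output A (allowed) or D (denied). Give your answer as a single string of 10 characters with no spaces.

Answer: AAADDADAAD

Derivation:
Tracking allowed requests in the window:
  req#1 t=1s: ALLOW
  req#2 t=3s: ALLOW
  req#3 t=3s: ALLOW
  req#4 t=9s: DENY
  req#5 t=10s: DENY
  req#6 t=12s: ALLOW
  req#7 t=13s: DENY
  req#8 t=17s: ALLOW
  req#9 t=18s: ALLOW
  req#10 t=19s: DENY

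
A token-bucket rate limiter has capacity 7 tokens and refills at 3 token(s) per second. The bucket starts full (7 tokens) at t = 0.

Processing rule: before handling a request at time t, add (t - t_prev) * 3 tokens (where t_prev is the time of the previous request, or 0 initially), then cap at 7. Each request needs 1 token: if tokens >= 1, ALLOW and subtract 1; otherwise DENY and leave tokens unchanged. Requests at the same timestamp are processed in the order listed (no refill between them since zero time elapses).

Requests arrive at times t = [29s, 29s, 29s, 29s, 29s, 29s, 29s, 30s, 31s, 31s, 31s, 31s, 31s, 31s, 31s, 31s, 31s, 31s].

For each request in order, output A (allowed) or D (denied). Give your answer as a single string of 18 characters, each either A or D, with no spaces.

Simulating step by step:
  req#1 t=29s: ALLOW
  req#2 t=29s: ALLOW
  req#3 t=29s: ALLOW
  req#4 t=29s: ALLOW
  req#5 t=29s: ALLOW
  req#6 t=29s: ALLOW
  req#7 t=29s: ALLOW
  req#8 t=30s: ALLOW
  req#9 t=31s: ALLOW
  req#10 t=31s: ALLOW
  req#11 t=31s: ALLOW
  req#12 t=31s: ALLOW
  req#13 t=31s: ALLOW
  req#14 t=31s: DENY
  req#15 t=31s: DENY
  req#16 t=31s: DENY
  req#17 t=31s: DENY
  req#18 t=31s: DENY

Answer: AAAAAAAAAAAAADDDDD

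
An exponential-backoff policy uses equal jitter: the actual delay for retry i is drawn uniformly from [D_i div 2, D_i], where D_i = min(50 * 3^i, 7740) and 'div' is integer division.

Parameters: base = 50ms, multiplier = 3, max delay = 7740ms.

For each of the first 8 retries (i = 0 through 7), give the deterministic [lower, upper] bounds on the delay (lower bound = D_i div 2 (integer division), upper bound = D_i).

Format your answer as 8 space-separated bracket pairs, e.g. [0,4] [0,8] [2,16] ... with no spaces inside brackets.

Computing bounds per retry:
  i=0: D_i=min(50*3^0,7740)=50, bounds=[25,50]
  i=1: D_i=min(50*3^1,7740)=150, bounds=[75,150]
  i=2: D_i=min(50*3^2,7740)=450, bounds=[225,450]
  i=3: D_i=min(50*3^3,7740)=1350, bounds=[675,1350]
  i=4: D_i=min(50*3^4,7740)=4050, bounds=[2025,4050]
  i=5: D_i=min(50*3^5,7740)=7740, bounds=[3870,7740]
  i=6: D_i=min(50*3^6,7740)=7740, bounds=[3870,7740]
  i=7: D_i=min(50*3^7,7740)=7740, bounds=[3870,7740]

Answer: [25,50] [75,150] [225,450] [675,1350] [2025,4050] [3870,7740] [3870,7740] [3870,7740]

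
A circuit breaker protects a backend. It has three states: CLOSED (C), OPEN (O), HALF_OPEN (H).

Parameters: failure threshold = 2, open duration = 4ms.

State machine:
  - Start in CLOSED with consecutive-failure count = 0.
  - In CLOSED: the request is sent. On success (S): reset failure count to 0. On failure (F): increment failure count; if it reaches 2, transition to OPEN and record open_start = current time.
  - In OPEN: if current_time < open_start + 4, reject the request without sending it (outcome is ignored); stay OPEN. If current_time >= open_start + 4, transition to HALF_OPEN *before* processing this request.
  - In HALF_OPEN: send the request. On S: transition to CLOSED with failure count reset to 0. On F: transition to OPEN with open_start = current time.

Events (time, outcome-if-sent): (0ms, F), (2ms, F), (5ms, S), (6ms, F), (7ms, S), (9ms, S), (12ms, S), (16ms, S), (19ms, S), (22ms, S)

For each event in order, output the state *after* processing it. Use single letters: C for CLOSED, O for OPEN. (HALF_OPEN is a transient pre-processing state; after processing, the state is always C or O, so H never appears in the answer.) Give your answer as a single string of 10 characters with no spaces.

State after each event:
  event#1 t=0ms outcome=F: state=CLOSED
  event#2 t=2ms outcome=F: state=OPEN
  event#3 t=5ms outcome=S: state=OPEN
  event#4 t=6ms outcome=F: state=OPEN
  event#5 t=7ms outcome=S: state=OPEN
  event#6 t=9ms outcome=S: state=OPEN
  event#7 t=12ms outcome=S: state=CLOSED
  event#8 t=16ms outcome=S: state=CLOSED
  event#9 t=19ms outcome=S: state=CLOSED
  event#10 t=22ms outcome=S: state=CLOSED

Answer: COOOOOCCCC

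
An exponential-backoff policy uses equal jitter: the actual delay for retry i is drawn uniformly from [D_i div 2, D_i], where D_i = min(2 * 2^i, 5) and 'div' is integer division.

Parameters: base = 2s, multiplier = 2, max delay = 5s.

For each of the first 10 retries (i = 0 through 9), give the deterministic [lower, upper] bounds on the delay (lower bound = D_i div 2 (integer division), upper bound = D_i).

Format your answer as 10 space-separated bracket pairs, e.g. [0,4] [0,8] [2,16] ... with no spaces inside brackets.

Answer: [1,2] [2,4] [2,5] [2,5] [2,5] [2,5] [2,5] [2,5] [2,5] [2,5]

Derivation:
Computing bounds per retry:
  i=0: D_i=min(2*2^0,5)=2, bounds=[1,2]
  i=1: D_i=min(2*2^1,5)=4, bounds=[2,4]
  i=2: D_i=min(2*2^2,5)=5, bounds=[2,5]
  i=3: D_i=min(2*2^3,5)=5, bounds=[2,5]
  i=4: D_i=min(2*2^4,5)=5, bounds=[2,5]
  i=5: D_i=min(2*2^5,5)=5, bounds=[2,5]
  i=6: D_i=min(2*2^6,5)=5, bounds=[2,5]
  i=7: D_i=min(2*2^7,5)=5, bounds=[2,5]
  i=8: D_i=min(2*2^8,5)=5, bounds=[2,5]
  i=9: D_i=min(2*2^9,5)=5, bounds=[2,5]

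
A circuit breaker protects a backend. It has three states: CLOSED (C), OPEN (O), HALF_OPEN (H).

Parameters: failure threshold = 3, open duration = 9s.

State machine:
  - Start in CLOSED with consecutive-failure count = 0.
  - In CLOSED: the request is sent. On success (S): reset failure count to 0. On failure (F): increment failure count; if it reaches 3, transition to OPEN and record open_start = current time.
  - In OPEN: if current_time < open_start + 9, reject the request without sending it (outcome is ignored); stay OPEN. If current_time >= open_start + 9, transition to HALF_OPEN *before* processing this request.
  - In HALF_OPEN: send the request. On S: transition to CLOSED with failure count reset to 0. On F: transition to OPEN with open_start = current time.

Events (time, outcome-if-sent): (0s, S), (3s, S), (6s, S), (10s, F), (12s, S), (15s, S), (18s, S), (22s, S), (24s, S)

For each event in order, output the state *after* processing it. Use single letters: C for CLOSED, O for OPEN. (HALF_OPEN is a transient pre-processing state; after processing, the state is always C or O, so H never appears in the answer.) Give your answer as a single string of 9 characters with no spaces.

State after each event:
  event#1 t=0s outcome=S: state=CLOSED
  event#2 t=3s outcome=S: state=CLOSED
  event#3 t=6s outcome=S: state=CLOSED
  event#4 t=10s outcome=F: state=CLOSED
  event#5 t=12s outcome=S: state=CLOSED
  event#6 t=15s outcome=S: state=CLOSED
  event#7 t=18s outcome=S: state=CLOSED
  event#8 t=22s outcome=S: state=CLOSED
  event#9 t=24s outcome=S: state=CLOSED

Answer: CCCCCCCCC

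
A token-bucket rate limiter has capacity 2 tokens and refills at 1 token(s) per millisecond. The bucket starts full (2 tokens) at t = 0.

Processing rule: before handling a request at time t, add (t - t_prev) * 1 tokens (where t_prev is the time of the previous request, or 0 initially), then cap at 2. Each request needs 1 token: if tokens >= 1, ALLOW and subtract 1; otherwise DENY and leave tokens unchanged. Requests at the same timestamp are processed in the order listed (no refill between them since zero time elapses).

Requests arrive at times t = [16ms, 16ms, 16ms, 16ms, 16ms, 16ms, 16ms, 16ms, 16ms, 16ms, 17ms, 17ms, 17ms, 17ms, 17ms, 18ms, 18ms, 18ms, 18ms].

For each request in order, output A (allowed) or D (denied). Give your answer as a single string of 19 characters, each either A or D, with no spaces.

Simulating step by step:
  req#1 t=16ms: ALLOW
  req#2 t=16ms: ALLOW
  req#3 t=16ms: DENY
  req#4 t=16ms: DENY
  req#5 t=16ms: DENY
  req#6 t=16ms: DENY
  req#7 t=16ms: DENY
  req#8 t=16ms: DENY
  req#9 t=16ms: DENY
  req#10 t=16ms: DENY
  req#11 t=17ms: ALLOW
  req#12 t=17ms: DENY
  req#13 t=17ms: DENY
  req#14 t=17ms: DENY
  req#15 t=17ms: DENY
  req#16 t=18ms: ALLOW
  req#17 t=18ms: DENY
  req#18 t=18ms: DENY
  req#19 t=18ms: DENY

Answer: AADDDDDDDDADDDDADDD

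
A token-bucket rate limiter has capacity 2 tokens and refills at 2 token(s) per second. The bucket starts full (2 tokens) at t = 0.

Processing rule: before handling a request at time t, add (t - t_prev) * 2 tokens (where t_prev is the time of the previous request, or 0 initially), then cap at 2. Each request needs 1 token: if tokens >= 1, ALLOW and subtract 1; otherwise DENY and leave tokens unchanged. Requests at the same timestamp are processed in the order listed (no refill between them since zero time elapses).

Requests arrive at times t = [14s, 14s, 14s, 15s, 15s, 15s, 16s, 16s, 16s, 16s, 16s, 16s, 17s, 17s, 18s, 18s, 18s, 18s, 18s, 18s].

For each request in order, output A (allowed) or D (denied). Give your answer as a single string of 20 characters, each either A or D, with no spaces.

Answer: AADAADAADDDDAAAADDDD

Derivation:
Simulating step by step:
  req#1 t=14s: ALLOW
  req#2 t=14s: ALLOW
  req#3 t=14s: DENY
  req#4 t=15s: ALLOW
  req#5 t=15s: ALLOW
  req#6 t=15s: DENY
  req#7 t=16s: ALLOW
  req#8 t=16s: ALLOW
  req#9 t=16s: DENY
  req#10 t=16s: DENY
  req#11 t=16s: DENY
  req#12 t=16s: DENY
  req#13 t=17s: ALLOW
  req#14 t=17s: ALLOW
  req#15 t=18s: ALLOW
  req#16 t=18s: ALLOW
  req#17 t=18s: DENY
  req#18 t=18s: DENY
  req#19 t=18s: DENY
  req#20 t=18s: DENY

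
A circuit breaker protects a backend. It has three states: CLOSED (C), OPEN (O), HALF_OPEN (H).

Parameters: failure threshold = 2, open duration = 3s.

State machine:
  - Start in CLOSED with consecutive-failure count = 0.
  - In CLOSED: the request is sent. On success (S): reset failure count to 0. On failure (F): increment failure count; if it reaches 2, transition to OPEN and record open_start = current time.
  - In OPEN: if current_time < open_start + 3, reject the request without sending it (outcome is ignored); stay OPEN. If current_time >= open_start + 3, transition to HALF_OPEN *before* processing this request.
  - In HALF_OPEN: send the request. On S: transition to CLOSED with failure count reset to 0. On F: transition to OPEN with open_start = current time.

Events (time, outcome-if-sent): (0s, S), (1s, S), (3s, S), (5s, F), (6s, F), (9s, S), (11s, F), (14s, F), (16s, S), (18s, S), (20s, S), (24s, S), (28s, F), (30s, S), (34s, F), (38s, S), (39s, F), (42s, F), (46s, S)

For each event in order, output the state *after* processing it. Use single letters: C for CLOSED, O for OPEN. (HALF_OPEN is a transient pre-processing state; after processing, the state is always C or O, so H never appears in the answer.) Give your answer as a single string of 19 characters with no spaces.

State after each event:
  event#1 t=0s outcome=S: state=CLOSED
  event#2 t=1s outcome=S: state=CLOSED
  event#3 t=3s outcome=S: state=CLOSED
  event#4 t=5s outcome=F: state=CLOSED
  event#5 t=6s outcome=F: state=OPEN
  event#6 t=9s outcome=S: state=CLOSED
  event#7 t=11s outcome=F: state=CLOSED
  event#8 t=14s outcome=F: state=OPEN
  event#9 t=16s outcome=S: state=OPEN
  event#10 t=18s outcome=S: state=CLOSED
  event#11 t=20s outcome=S: state=CLOSED
  event#12 t=24s outcome=S: state=CLOSED
  event#13 t=28s outcome=F: state=CLOSED
  event#14 t=30s outcome=S: state=CLOSED
  event#15 t=34s outcome=F: state=CLOSED
  event#16 t=38s outcome=S: state=CLOSED
  event#17 t=39s outcome=F: state=CLOSED
  event#18 t=42s outcome=F: state=OPEN
  event#19 t=46s outcome=S: state=CLOSED

Answer: CCCCOCCOOCCCCCCCCOC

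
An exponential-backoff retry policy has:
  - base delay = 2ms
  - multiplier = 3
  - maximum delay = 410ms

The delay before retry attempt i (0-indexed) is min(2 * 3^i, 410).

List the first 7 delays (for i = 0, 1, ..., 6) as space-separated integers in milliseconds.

Computing each delay:
  i=0: min(2*3^0, 410) = 2
  i=1: min(2*3^1, 410) = 6
  i=2: min(2*3^2, 410) = 18
  i=3: min(2*3^3, 410) = 54
  i=4: min(2*3^4, 410) = 162
  i=5: min(2*3^5, 410) = 410
  i=6: min(2*3^6, 410) = 410

Answer: 2 6 18 54 162 410 410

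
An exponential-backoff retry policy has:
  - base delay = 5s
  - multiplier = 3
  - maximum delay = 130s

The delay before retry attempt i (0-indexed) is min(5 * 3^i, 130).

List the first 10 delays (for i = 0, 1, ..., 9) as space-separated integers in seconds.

Answer: 5 15 45 130 130 130 130 130 130 130

Derivation:
Computing each delay:
  i=0: min(5*3^0, 130) = 5
  i=1: min(5*3^1, 130) = 15
  i=2: min(5*3^2, 130) = 45
  i=3: min(5*3^3, 130) = 130
  i=4: min(5*3^4, 130) = 130
  i=5: min(5*3^5, 130) = 130
  i=6: min(5*3^6, 130) = 130
  i=7: min(5*3^7, 130) = 130
  i=8: min(5*3^8, 130) = 130
  i=9: min(5*3^9, 130) = 130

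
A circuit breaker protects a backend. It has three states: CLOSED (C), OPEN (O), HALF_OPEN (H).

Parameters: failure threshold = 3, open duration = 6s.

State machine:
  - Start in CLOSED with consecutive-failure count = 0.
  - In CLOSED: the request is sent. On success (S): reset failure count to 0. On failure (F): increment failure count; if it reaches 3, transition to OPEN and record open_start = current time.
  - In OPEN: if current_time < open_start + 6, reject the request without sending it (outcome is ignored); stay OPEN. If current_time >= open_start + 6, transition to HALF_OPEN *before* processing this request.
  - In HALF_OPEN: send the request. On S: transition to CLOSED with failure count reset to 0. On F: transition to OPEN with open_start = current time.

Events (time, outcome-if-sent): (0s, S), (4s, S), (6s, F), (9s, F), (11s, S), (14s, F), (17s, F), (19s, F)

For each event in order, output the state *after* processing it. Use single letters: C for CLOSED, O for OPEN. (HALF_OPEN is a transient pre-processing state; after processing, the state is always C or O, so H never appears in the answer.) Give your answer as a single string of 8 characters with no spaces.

State after each event:
  event#1 t=0s outcome=S: state=CLOSED
  event#2 t=4s outcome=S: state=CLOSED
  event#3 t=6s outcome=F: state=CLOSED
  event#4 t=9s outcome=F: state=CLOSED
  event#5 t=11s outcome=S: state=CLOSED
  event#6 t=14s outcome=F: state=CLOSED
  event#7 t=17s outcome=F: state=CLOSED
  event#8 t=19s outcome=F: state=OPEN

Answer: CCCCCCCO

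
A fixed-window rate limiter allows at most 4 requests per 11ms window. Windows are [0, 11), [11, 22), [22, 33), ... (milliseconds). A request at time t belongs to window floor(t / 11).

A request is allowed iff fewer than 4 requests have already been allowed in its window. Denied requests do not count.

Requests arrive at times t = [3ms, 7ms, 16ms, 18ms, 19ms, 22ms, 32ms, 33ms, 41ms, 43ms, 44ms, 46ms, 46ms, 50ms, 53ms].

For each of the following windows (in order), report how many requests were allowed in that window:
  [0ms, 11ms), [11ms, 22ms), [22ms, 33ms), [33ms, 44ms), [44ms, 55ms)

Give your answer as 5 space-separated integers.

Answer: 2 3 2 3 4

Derivation:
Processing requests:
  req#1 t=3ms (window 0): ALLOW
  req#2 t=7ms (window 0): ALLOW
  req#3 t=16ms (window 1): ALLOW
  req#4 t=18ms (window 1): ALLOW
  req#5 t=19ms (window 1): ALLOW
  req#6 t=22ms (window 2): ALLOW
  req#7 t=32ms (window 2): ALLOW
  req#8 t=33ms (window 3): ALLOW
  req#9 t=41ms (window 3): ALLOW
  req#10 t=43ms (window 3): ALLOW
  req#11 t=44ms (window 4): ALLOW
  req#12 t=46ms (window 4): ALLOW
  req#13 t=46ms (window 4): ALLOW
  req#14 t=50ms (window 4): ALLOW
  req#15 t=53ms (window 4): DENY

Allowed counts by window: 2 3 2 3 4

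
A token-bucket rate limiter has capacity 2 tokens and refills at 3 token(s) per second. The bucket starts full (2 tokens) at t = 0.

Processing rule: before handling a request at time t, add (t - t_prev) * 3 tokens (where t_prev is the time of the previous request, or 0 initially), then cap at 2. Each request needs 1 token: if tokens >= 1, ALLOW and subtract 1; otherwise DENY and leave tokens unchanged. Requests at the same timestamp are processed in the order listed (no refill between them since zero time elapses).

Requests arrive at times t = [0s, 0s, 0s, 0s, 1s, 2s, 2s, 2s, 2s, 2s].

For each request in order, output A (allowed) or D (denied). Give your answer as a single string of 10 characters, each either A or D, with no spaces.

Simulating step by step:
  req#1 t=0s: ALLOW
  req#2 t=0s: ALLOW
  req#3 t=0s: DENY
  req#4 t=0s: DENY
  req#5 t=1s: ALLOW
  req#6 t=2s: ALLOW
  req#7 t=2s: ALLOW
  req#8 t=2s: DENY
  req#9 t=2s: DENY
  req#10 t=2s: DENY

Answer: AADDAAADDD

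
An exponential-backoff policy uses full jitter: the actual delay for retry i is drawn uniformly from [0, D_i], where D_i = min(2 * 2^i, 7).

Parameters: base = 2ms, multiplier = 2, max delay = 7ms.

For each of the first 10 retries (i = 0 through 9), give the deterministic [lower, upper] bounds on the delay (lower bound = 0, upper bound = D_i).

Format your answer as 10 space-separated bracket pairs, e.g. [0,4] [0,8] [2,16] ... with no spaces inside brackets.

Computing bounds per retry:
  i=0: D_i=min(2*2^0,7)=2, bounds=[0,2]
  i=1: D_i=min(2*2^1,7)=4, bounds=[0,4]
  i=2: D_i=min(2*2^2,7)=7, bounds=[0,7]
  i=3: D_i=min(2*2^3,7)=7, bounds=[0,7]
  i=4: D_i=min(2*2^4,7)=7, bounds=[0,7]
  i=5: D_i=min(2*2^5,7)=7, bounds=[0,7]
  i=6: D_i=min(2*2^6,7)=7, bounds=[0,7]
  i=7: D_i=min(2*2^7,7)=7, bounds=[0,7]
  i=8: D_i=min(2*2^8,7)=7, bounds=[0,7]
  i=9: D_i=min(2*2^9,7)=7, bounds=[0,7]

Answer: [0,2] [0,4] [0,7] [0,7] [0,7] [0,7] [0,7] [0,7] [0,7] [0,7]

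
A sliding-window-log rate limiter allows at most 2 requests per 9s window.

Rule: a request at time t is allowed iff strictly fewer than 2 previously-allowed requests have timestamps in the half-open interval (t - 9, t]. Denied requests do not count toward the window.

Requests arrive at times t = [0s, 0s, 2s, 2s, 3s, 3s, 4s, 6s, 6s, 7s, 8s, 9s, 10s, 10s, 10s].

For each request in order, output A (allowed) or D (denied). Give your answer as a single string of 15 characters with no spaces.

Tracking allowed requests in the window:
  req#1 t=0s: ALLOW
  req#2 t=0s: ALLOW
  req#3 t=2s: DENY
  req#4 t=2s: DENY
  req#5 t=3s: DENY
  req#6 t=3s: DENY
  req#7 t=4s: DENY
  req#8 t=6s: DENY
  req#9 t=6s: DENY
  req#10 t=7s: DENY
  req#11 t=8s: DENY
  req#12 t=9s: ALLOW
  req#13 t=10s: ALLOW
  req#14 t=10s: DENY
  req#15 t=10s: DENY

Answer: AADDDDDDDDDAADD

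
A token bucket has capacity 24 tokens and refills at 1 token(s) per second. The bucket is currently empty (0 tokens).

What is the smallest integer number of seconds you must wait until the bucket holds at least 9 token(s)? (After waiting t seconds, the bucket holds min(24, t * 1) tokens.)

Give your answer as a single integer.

Need t * 1 >= 9, so t >= 9/1.
Smallest integer t = ceil(9/1) = 9.

Answer: 9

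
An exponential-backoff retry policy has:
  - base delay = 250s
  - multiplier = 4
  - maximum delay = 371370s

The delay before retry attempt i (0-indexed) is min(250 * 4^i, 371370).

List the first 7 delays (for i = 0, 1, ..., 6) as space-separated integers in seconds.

Computing each delay:
  i=0: min(250*4^0, 371370) = 250
  i=1: min(250*4^1, 371370) = 1000
  i=2: min(250*4^2, 371370) = 4000
  i=3: min(250*4^3, 371370) = 16000
  i=4: min(250*4^4, 371370) = 64000
  i=5: min(250*4^5, 371370) = 256000
  i=6: min(250*4^6, 371370) = 371370

Answer: 250 1000 4000 16000 64000 256000 371370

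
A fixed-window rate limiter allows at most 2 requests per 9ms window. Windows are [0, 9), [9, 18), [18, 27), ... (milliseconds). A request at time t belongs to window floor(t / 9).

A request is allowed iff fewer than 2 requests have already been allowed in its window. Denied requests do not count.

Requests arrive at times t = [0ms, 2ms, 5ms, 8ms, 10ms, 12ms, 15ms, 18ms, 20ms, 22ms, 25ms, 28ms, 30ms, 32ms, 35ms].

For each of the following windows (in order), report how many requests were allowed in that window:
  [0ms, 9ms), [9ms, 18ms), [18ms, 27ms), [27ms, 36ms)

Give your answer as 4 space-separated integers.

Answer: 2 2 2 2

Derivation:
Processing requests:
  req#1 t=0ms (window 0): ALLOW
  req#2 t=2ms (window 0): ALLOW
  req#3 t=5ms (window 0): DENY
  req#4 t=8ms (window 0): DENY
  req#5 t=10ms (window 1): ALLOW
  req#6 t=12ms (window 1): ALLOW
  req#7 t=15ms (window 1): DENY
  req#8 t=18ms (window 2): ALLOW
  req#9 t=20ms (window 2): ALLOW
  req#10 t=22ms (window 2): DENY
  req#11 t=25ms (window 2): DENY
  req#12 t=28ms (window 3): ALLOW
  req#13 t=30ms (window 3): ALLOW
  req#14 t=32ms (window 3): DENY
  req#15 t=35ms (window 3): DENY

Allowed counts by window: 2 2 2 2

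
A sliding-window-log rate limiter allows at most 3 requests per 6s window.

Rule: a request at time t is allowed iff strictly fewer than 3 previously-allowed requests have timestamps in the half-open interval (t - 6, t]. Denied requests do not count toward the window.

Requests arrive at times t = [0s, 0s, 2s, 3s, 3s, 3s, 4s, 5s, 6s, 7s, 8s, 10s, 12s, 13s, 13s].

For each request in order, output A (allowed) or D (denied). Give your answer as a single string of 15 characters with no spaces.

Answer: AAADDDDDAAADAAD

Derivation:
Tracking allowed requests in the window:
  req#1 t=0s: ALLOW
  req#2 t=0s: ALLOW
  req#3 t=2s: ALLOW
  req#4 t=3s: DENY
  req#5 t=3s: DENY
  req#6 t=3s: DENY
  req#7 t=4s: DENY
  req#8 t=5s: DENY
  req#9 t=6s: ALLOW
  req#10 t=7s: ALLOW
  req#11 t=8s: ALLOW
  req#12 t=10s: DENY
  req#13 t=12s: ALLOW
  req#14 t=13s: ALLOW
  req#15 t=13s: DENY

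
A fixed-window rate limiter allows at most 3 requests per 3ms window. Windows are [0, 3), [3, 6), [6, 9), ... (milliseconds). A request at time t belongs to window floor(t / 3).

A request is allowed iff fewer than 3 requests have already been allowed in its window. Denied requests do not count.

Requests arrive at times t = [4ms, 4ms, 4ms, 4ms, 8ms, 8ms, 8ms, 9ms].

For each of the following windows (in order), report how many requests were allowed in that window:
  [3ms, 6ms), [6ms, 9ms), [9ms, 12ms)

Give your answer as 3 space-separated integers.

Processing requests:
  req#1 t=4ms (window 1): ALLOW
  req#2 t=4ms (window 1): ALLOW
  req#3 t=4ms (window 1): ALLOW
  req#4 t=4ms (window 1): DENY
  req#5 t=8ms (window 2): ALLOW
  req#6 t=8ms (window 2): ALLOW
  req#7 t=8ms (window 2): ALLOW
  req#8 t=9ms (window 3): ALLOW

Allowed counts by window: 3 3 1

Answer: 3 3 1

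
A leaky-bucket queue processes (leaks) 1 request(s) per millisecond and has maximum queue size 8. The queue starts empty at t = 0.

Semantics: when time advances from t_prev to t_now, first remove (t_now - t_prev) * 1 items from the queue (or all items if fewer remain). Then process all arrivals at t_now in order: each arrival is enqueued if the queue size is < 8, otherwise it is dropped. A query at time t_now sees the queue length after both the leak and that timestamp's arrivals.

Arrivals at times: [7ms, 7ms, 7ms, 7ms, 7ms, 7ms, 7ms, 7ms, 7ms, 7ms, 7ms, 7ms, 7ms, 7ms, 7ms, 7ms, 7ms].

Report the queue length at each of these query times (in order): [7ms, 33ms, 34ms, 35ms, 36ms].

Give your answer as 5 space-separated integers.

Queue lengths at query times:
  query t=7ms: backlog = 8
  query t=33ms: backlog = 0
  query t=34ms: backlog = 0
  query t=35ms: backlog = 0
  query t=36ms: backlog = 0

Answer: 8 0 0 0 0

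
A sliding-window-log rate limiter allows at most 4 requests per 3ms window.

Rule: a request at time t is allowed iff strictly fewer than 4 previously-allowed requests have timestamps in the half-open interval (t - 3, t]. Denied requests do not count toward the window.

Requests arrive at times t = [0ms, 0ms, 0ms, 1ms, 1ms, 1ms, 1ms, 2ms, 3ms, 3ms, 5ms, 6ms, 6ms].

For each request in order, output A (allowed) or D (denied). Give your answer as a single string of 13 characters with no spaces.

Answer: AAAADDDDAAAAA

Derivation:
Tracking allowed requests in the window:
  req#1 t=0ms: ALLOW
  req#2 t=0ms: ALLOW
  req#3 t=0ms: ALLOW
  req#4 t=1ms: ALLOW
  req#5 t=1ms: DENY
  req#6 t=1ms: DENY
  req#7 t=1ms: DENY
  req#8 t=2ms: DENY
  req#9 t=3ms: ALLOW
  req#10 t=3ms: ALLOW
  req#11 t=5ms: ALLOW
  req#12 t=6ms: ALLOW
  req#13 t=6ms: ALLOW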